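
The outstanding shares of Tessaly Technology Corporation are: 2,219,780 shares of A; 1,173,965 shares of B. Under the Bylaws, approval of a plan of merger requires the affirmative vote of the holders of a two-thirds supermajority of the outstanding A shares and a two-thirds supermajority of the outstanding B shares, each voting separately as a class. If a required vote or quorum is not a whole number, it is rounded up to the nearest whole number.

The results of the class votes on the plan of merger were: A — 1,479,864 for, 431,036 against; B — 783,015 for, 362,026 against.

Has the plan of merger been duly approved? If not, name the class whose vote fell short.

Approved — every class gave the required vote.

A: 2/3 of 2219780 = 1479853.33, rounded up to 1479854; 1,479,854 required, 1,479,864 in favor — approved.
B: 2/3 of 1173965 = 782643.33, rounded up to 782644; 782,644 required, 783,015 in favor — approved.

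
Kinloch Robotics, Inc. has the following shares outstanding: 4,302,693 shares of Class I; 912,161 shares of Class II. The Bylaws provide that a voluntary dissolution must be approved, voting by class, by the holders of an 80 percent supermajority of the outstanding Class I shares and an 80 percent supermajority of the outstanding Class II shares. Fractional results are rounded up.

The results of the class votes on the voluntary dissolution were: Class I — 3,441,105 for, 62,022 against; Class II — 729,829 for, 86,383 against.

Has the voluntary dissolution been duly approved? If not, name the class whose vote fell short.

Not approved — the Class I shares did not give the required vote.

Class I: 4/5 of 4302693 = 3442154.40, rounded up to 3442155; 3,442,155 required, 3,441,105 in favor — not approved.
Class II: 4/5 of 912161 = 729728.80, rounded up to 729729; 729,729 required, 729,829 in favor — approved.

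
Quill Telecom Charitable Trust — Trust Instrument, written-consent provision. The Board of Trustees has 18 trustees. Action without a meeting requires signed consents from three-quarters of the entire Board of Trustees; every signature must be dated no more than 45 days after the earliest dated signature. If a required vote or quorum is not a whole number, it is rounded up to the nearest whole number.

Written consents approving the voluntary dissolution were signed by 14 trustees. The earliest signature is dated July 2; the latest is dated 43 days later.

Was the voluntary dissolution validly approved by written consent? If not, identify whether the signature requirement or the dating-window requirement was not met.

Effective — both the signature and dating-window requirements are satisfied.

Signatures required: three-quarters of 18 — 3/4 of 18 = 13.50, rounded up to 14, so 14 needed; 14 signed. Sufficient.
Dating window: the latest signature is 43 days after the earliest; the limit is 45 days. Within the window.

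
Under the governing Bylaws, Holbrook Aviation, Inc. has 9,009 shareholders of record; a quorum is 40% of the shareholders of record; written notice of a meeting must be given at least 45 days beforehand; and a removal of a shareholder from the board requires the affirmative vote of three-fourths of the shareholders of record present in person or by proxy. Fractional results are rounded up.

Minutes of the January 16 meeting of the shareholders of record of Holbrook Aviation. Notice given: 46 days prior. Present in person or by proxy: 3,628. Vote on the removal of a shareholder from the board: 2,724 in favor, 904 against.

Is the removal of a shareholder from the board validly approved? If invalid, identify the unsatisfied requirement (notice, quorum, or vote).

Notice: 46 days given; 45 required. Satisfied.
Quorum: 40% of 9,009 = 3,603.60, rounded up to 3,604; 3,628 present. Satisfied.
Vote: requires three-fourths of those present (3,628); 3/4 of 3628 = 2721, so 2,721 needed; 2,724 in favor. Satisfied.

Valid — all requirements satisfied.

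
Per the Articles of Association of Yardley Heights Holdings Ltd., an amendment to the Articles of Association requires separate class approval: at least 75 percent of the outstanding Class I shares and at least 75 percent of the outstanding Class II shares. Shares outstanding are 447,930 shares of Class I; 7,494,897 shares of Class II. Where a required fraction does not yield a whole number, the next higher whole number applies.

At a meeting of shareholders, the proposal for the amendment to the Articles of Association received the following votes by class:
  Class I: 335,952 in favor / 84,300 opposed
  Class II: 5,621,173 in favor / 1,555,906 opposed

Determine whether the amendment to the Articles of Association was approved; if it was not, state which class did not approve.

Approved — every class gave the required vote.

Class I: 3/4 of 447930 = 335947.50, rounded up to 335948; 335,948 required, 335,952 in favor — approved.
Class II: 3/4 of 7494897 = 5621172.75, rounded up to 5621173; 5,621,173 required, 5,621,173 in favor — approved.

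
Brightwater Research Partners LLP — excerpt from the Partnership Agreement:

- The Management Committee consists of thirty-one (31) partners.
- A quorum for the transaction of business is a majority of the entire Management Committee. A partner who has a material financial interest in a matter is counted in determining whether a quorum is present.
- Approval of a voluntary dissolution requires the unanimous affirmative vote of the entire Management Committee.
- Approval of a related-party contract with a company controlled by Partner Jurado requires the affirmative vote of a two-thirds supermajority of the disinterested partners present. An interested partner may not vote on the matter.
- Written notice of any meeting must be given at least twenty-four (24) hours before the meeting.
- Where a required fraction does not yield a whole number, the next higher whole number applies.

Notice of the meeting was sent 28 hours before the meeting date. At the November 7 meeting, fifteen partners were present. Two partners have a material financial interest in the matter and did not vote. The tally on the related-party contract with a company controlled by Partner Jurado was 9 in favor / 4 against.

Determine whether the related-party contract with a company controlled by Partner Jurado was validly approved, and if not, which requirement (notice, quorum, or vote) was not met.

Notice: 28 hours given; 24 required (28 ≥ 24). Satisfied.
Quorum: 15 present (interested partners count toward quorum); quorum is 16. Not satisfied.
Vote: the related-party contract with a company controlled by Partner Jurado requires two-thirds of the disinterested partners present (15 − 2 = 13). 2/3 of 13 = 8.67, rounded up to 9, so 9 affirmative votes are needed; 9 voted in favor. Satisfied. (Moot — without a quorum no business can be validly transacted.)

Invalid — quorum requirement not satisfied.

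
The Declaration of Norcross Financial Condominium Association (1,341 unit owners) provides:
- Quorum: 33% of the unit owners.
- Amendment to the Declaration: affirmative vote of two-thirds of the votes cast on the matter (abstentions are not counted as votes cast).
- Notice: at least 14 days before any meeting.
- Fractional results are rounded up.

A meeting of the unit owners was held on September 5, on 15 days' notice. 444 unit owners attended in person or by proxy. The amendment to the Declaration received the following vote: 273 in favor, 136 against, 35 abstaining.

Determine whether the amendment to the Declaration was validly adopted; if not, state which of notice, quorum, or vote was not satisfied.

Valid — all requirements satisfied.

Notice: 15 days given; 14 required. Satisfied.
Quorum: 33% of 1,341 = 442.53, rounded up to 443; 444 present. Satisfied.
Vote: requires two-thirds of the votes cast (444 − 35 abstaining = 409); 2/3 of 409 = 272.67, rounded up to 273, so 273 needed; 273 in favor. Satisfied.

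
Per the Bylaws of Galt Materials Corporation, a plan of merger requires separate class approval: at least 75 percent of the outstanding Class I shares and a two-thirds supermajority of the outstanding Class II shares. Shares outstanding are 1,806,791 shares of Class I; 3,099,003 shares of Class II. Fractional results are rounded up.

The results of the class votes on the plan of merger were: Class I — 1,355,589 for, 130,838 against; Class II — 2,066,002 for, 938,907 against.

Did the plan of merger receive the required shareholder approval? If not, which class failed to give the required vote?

Approved — every class gave the required vote.

Class I: 3/4 of 1806791 = 1355093.25, rounded up to 1355094; 1,355,094 required, 1,355,589 in favor — approved.
Class II: 2/3 of 3099003 = 2066002; 2,066,002 required, 2,066,002 in favor — approved.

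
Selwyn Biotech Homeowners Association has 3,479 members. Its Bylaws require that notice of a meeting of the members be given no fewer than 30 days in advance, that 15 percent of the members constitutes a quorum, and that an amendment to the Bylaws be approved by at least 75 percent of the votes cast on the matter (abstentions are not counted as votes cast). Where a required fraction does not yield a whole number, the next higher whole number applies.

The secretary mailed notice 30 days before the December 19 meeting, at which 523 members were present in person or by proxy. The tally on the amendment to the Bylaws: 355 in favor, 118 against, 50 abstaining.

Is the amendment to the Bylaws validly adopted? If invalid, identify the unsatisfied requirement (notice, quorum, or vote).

Notice: 30 days given; 30 required. Satisfied.
Quorum: 15% of 3,479 = 521.85, rounded up to 522; 523 present. Satisfied.
Vote: requires three-fourths of the votes cast (523 − 50 abstaining = 473); 3/4 of 473 = 354.75, rounded up to 355, so 355 needed; 355 in favor. Satisfied.

Valid — all requirements satisfied.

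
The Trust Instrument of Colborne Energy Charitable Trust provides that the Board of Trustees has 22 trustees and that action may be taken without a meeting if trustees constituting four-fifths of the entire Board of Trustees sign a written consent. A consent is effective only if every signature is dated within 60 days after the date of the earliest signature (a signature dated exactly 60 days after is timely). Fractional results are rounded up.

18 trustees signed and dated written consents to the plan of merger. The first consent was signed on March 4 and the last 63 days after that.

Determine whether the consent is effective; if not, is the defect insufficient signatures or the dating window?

Signatures required: four-fifths of 22 — 4/5 of 22 = 17.60, rounded up to 18, so 18 needed; 18 signed. Sufficient.
Dating window: the latest signature is 63 days after the earliest; the limit is 60 days. Outside the window.

Not effective — dating-window requirement not satisfied.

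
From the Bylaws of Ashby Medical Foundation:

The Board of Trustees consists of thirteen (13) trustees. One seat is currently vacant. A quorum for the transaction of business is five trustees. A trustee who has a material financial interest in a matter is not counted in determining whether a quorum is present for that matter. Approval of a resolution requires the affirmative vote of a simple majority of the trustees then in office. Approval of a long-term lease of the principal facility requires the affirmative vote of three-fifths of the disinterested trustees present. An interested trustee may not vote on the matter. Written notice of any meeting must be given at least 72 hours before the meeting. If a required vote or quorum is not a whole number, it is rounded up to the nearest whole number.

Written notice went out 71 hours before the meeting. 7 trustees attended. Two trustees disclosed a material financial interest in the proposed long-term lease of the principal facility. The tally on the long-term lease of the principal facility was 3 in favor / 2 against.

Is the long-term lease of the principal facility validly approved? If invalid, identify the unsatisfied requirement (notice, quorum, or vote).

Invalid — notice requirement not satisfied.

Notice: 71 hours given; 72 required (71 < 72). Not satisfied.
Quorum: 7 present, but the 2 interested trustees do not count, leaving 5. Quorum is 5. Satisfied.
Vote: the long-term lease of the principal facility requires three-fifths of the disinterested trustees present (7 − 2 = 5). 3/5 of 5 = 3, so 3 affirmative votes are needed; 3 voted in favor. Satisfied.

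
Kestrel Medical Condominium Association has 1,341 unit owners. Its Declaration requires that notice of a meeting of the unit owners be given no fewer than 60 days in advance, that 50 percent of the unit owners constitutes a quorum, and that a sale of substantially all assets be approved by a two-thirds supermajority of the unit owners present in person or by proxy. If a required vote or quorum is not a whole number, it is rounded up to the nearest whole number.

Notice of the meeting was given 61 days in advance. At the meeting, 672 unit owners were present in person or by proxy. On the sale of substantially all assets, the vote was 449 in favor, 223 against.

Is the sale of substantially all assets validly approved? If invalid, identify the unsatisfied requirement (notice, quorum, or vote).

Valid — all requirements satisfied.

Notice: 61 days given; 60 required. Satisfied.
Quorum: 50% of 1,341 = 670.50, rounded up to 671; 672 present. Satisfied.
Vote: requires two-thirds of those present (672); 2/3 of 672 = 448, so 448 needed; 449 in favor. Satisfied.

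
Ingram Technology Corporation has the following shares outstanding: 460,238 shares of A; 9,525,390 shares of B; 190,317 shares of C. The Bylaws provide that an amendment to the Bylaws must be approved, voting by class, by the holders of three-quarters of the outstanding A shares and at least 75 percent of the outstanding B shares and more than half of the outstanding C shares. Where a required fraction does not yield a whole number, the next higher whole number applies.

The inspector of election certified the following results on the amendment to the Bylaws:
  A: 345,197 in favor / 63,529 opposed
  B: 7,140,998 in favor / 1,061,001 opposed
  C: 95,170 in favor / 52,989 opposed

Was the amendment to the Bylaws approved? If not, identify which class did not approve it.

Not approved — the B shares did not give the required vote.

A: 3/4 of 460238 = 345178.50, rounded up to 345179; 345,179 required, 345,197 in favor — approved.
B: 3/4 of 9525390 = 7144042.50, rounded up to 7144043; 7,144,043 required, 7,140,998 in favor — not approved.
C: a majority of 190317 is 95159; 95,159 required, 95,170 in favor — approved.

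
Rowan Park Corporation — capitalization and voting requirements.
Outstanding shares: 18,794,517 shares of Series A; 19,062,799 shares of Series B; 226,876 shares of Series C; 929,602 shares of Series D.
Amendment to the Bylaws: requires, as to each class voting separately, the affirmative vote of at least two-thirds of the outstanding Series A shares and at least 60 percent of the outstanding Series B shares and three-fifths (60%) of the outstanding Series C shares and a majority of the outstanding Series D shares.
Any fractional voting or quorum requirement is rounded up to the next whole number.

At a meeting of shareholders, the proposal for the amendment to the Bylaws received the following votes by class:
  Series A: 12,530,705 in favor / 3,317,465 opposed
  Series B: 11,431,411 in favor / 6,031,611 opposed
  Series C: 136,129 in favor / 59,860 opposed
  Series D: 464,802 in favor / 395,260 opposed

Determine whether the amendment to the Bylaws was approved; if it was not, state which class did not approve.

Not approved — the Series B shares did not give the required vote.

Series A: 2/3 of 18794517 = 12529678; 12,529,678 required, 12,530,705 in favor — approved.
Series B: 3/5 of 19062799 = 11437679.40, rounded up to 11437680; 11,437,680 required, 11,431,411 in favor — not approved.
Series C: 3/5 of 226876 = 136125.60, rounded up to 136126; 136,126 required, 136,129 in favor — approved.
Series D: a majority of 929602 is 464802; 464,802 required, 464,802 in favor — approved.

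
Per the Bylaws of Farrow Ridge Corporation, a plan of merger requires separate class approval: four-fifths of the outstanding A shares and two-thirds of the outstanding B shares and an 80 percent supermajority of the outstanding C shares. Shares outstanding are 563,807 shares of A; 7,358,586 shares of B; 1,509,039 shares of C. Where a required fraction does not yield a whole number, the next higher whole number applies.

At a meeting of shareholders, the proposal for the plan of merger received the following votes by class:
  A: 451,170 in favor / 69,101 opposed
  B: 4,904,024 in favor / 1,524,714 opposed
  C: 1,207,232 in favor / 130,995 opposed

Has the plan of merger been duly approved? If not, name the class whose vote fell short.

A: 4/5 of 563807 = 451045.60, rounded up to 451046; 451,046 required, 451,170 in favor — approved.
B: 2/3 of 7358586 = 4905724; 4,905,724 required, 4,904,024 in favor — not approved.
C: 4/5 of 1509039 = 1207231.20, rounded up to 1207232; 1,207,232 required, 1,207,232 in favor — approved.

Not approved — the B shares did not give the required vote.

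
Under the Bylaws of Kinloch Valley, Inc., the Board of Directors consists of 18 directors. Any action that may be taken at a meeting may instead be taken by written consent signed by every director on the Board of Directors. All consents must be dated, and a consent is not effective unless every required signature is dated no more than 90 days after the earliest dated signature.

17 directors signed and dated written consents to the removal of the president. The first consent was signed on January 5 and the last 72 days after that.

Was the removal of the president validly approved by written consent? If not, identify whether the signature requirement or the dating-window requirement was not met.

Signatures required: all of 18 — unanimous means all 18, so 18 needed; 17 signed. Insufficient.
Dating window: the latest signature is 72 days after the earliest; the limit is 90 days. Within the window.

Not effective — insufficient signatures.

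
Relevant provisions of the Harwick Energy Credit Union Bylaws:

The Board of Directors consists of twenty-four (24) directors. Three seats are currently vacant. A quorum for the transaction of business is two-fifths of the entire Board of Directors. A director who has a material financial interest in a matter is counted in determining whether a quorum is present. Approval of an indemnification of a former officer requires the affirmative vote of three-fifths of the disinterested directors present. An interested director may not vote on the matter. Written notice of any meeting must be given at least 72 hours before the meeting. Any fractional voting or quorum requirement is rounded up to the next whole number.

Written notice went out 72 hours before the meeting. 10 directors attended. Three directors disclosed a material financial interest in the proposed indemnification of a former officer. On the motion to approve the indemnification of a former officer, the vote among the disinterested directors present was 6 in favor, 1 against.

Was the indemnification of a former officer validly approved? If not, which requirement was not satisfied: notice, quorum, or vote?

Notice: 72 hours given; 72 required (72 ≥ 72). Satisfied.
Quorum: 10 present (interested directors count toward quorum); quorum is 10. Satisfied.
Vote: the indemnification of a former officer requires three-fifths of the disinterested directors present (10 − 3 = 7). 3/5 of 7 = 4.20, rounded up to 5, so 5 affirmative votes are needed; 6 voted in favor. Satisfied.

Valid — all requirements satisfied.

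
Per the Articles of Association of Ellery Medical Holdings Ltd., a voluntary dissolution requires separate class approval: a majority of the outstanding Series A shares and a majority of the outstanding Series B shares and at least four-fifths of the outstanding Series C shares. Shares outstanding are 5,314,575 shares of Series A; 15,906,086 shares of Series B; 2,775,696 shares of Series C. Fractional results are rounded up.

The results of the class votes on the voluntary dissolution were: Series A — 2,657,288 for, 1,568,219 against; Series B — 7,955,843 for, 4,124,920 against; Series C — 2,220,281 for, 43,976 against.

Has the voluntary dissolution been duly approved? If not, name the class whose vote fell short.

Not approved — the Series C shares did not give the required vote.

Series A: a majority of 5314575 is 2657288; 2,657,288 required, 2,657,288 in favor — approved.
Series B: a majority of 15906086 is 7953044; 7,953,044 required, 7,955,843 in favor — approved.
Series C: 4/5 of 2775696 = 2220556.80, rounded up to 2220557; 2,220,557 required, 2,220,281 in favor — not approved.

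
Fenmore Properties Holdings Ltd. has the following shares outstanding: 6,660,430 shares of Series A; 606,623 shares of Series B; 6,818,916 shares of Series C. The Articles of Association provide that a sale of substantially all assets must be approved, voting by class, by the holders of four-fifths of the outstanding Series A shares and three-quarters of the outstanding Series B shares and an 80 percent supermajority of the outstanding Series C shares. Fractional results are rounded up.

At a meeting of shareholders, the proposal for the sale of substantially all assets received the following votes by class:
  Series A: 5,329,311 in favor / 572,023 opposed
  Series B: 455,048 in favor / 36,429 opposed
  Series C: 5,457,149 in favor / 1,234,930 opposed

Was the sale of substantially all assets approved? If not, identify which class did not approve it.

Approved — every class gave the required vote.

Series A: 4/5 of 6660430 = 5328344; 5,328,344 required, 5,329,311 in favor — approved.
Series B: 3/4 of 606623 = 454967.25, rounded up to 454968; 454,968 required, 455,048 in favor — approved.
Series C: 4/5 of 6818916 = 5455132.80, rounded up to 5455133; 5,455,133 required, 5,457,149 in favor — approved.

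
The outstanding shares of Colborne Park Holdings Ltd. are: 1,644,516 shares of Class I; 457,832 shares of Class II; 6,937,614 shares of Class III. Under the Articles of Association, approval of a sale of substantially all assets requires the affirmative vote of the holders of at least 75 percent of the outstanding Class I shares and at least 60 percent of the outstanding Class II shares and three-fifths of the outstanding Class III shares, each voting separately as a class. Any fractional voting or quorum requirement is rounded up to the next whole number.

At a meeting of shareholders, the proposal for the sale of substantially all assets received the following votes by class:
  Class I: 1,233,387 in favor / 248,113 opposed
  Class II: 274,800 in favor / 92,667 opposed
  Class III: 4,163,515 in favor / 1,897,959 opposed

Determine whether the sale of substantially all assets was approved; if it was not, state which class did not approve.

Class I: 3/4 of 1644516 = 1233387; 1,233,387 required, 1,233,387 in favor — approved.
Class II: 3/5 of 457832 = 274699.20, rounded up to 274700; 274,700 required, 274,800 in favor — approved.
Class III: 3/5 of 6937614 = 4162568.40, rounded up to 4162569; 4,162,569 required, 4,163,515 in favor — approved.

Approved — every class gave the required vote.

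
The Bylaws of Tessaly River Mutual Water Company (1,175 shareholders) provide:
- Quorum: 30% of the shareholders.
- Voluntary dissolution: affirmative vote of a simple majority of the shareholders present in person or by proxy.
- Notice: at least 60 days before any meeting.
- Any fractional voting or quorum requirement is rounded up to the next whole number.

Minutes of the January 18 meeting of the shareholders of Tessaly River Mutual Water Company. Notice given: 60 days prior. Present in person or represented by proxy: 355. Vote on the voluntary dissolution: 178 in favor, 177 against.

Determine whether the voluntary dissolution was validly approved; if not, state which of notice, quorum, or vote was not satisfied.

Valid — all requirements satisfied.

Notice: 60 days given; 60 required. Satisfied.
Quorum: 30% of 1,175 = 352.50, rounded up to 353; 355 present. Satisfied.
Vote: requires a majority of those present (355); a majority of 355 is 178, so 178 needed; 178 in favor. Satisfied.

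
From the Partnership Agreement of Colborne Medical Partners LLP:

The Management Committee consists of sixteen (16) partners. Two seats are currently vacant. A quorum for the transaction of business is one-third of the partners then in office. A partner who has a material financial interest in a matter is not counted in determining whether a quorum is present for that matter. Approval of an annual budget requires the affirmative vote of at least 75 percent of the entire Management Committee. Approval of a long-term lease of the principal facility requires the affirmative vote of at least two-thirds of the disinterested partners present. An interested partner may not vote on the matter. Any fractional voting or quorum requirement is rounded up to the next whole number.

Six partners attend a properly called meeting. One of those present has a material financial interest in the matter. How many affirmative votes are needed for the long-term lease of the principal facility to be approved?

The long-term lease of the principal facility requires two-thirds of the disinterested partners present (6 − 1 = 5).
2/3 of 5 = 3.33, rounded up to 4.

4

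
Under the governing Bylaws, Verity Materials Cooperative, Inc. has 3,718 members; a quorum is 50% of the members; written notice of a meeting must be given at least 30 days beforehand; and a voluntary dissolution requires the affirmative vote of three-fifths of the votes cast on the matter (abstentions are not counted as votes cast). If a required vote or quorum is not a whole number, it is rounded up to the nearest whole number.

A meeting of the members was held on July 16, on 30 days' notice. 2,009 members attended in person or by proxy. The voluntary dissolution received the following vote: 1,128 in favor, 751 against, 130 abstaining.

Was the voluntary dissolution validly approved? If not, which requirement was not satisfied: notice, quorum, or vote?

Valid — all requirements satisfied.

Notice: 30 days given; 30 required. Satisfied.
Quorum: 50% of 3,718 = 1,859; 2,009 present. Satisfied.
Vote: requires three-fifths of the votes cast (2,009 − 130 abstaining = 1,879); 3/5 of 1879 = 1127.40, rounded up to 1128, so 1,128 needed; 1,128 in favor. Satisfied.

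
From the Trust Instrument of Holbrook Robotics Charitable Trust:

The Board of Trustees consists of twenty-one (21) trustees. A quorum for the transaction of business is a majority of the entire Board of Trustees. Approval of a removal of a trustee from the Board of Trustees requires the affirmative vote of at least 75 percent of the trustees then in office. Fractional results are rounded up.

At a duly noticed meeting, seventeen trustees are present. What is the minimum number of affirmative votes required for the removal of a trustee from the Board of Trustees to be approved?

16

The removal of a trustee from the Board of Trustees requires three-fourths of the trustees then in office (21).
3/4 of 21 = 15.75, rounded up to 16.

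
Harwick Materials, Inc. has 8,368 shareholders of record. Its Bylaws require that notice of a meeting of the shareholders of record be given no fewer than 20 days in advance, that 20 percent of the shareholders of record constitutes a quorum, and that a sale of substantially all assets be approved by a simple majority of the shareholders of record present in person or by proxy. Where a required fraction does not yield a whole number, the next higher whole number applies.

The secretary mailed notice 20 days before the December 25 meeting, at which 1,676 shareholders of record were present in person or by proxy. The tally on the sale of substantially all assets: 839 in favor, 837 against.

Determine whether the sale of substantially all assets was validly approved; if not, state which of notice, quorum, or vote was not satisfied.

Notice: 20 days given; 20 required. Satisfied.
Quorum: 20% of 8,368 = 1,673.60, rounded up to 1,674; 1,676 present. Satisfied.
Vote: requires a majority of those present (1,676); a majority of 1676 is 839, so 839 needed; 839 in favor. Satisfied.

Valid — all requirements satisfied.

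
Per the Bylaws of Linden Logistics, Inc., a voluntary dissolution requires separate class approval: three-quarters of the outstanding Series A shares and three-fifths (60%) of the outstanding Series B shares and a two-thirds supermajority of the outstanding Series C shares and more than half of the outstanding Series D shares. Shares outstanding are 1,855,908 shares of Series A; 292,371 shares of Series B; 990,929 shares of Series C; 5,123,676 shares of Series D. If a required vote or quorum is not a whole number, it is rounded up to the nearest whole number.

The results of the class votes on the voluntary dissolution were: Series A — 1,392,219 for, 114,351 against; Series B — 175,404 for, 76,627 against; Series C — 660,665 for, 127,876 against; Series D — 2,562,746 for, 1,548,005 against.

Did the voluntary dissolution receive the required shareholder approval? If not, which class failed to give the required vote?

Series A: 3/4 of 1855908 = 1391931; 1,391,931 required, 1,392,219 in favor — approved.
Series B: 3/5 of 292371 = 175422.60, rounded up to 175423; 175,423 required, 175,404 in favor — not approved.
Series C: 2/3 of 990929 = 660619.33, rounded up to 660620; 660,620 required, 660,665 in favor — approved.
Series D: a majority of 5123676 is 2561839; 2,561,839 required, 2,562,746 in favor — approved.

Not approved — the Series B shares did not give the required vote.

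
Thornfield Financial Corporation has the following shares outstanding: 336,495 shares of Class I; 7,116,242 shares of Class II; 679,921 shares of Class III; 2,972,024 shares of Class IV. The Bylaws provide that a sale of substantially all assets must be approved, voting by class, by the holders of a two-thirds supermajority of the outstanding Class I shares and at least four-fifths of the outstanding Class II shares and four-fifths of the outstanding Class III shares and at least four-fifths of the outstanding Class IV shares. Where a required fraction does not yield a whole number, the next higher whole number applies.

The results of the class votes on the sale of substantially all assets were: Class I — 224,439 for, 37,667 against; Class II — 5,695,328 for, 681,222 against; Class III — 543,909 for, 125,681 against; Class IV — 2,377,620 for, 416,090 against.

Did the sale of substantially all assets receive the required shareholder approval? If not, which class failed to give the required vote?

Class I: 2/3 of 336495 = 224330; 224,330 required, 224,439 in favor — approved.
Class II: 4/5 of 7116242 = 5692993.60, rounded up to 5692994; 5,692,994 required, 5,695,328 in favor — approved.
Class III: 4/5 of 679921 = 543936.80, rounded up to 543937; 543,937 required, 543,909 in favor — not approved.
Class IV: 4/5 of 2972024 = 2377619.20, rounded up to 2377620; 2,377,620 required, 2,377,620 in favor — approved.

Not approved — the Class III shares did not give the required vote.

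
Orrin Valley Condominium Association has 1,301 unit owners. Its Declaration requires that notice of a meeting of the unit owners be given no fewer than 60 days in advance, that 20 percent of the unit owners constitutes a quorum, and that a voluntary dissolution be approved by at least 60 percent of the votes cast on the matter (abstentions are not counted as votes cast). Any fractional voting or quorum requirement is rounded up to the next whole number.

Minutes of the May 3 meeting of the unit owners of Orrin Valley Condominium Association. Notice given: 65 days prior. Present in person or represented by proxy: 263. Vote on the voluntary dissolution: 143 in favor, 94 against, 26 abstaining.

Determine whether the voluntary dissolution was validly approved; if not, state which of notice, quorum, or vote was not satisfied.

Notice: 65 days given; 60 required. Satisfied.
Quorum: 20% of 1,301 = 260.20, rounded up to 261; 263 present. Satisfied.
Vote: requires three-fifths of the votes cast (263 − 26 abstaining = 237); 3/5 of 237 = 142.20, rounded up to 143, so 143 needed; 143 in favor. Satisfied.

Valid — all requirements satisfied.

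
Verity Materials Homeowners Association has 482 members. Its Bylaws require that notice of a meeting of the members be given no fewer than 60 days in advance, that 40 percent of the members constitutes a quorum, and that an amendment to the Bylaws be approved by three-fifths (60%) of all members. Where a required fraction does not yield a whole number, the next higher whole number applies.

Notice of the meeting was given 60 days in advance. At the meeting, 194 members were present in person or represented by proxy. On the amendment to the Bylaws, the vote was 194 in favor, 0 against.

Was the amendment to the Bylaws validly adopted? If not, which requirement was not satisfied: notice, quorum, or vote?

Notice: 60 days given; 60 required. Satisfied.
Quorum: 40% of 482 = 192.80, rounded up to 193; 194 present. Satisfied.
Vote: requires three-fifths of all members (482); 3/5 of 482 = 289.20, rounded up to 290, so 290 needed; 194 in favor. Not satisfied.

Invalid — vote requirement not satisfied.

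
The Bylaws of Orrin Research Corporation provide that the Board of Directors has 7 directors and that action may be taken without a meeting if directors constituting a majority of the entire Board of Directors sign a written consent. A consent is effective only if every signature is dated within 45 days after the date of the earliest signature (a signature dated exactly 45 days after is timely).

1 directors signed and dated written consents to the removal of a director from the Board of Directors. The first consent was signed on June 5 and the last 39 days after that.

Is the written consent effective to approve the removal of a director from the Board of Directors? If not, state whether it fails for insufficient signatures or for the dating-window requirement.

Not effective — insufficient signatures.

Signatures required: a majority of 7 — a majority of 7 is 4, so 4 needed; 1 signed. Insufficient.
Dating window: the latest signature is 39 days after the earliest; the limit is 45 days. Within the window.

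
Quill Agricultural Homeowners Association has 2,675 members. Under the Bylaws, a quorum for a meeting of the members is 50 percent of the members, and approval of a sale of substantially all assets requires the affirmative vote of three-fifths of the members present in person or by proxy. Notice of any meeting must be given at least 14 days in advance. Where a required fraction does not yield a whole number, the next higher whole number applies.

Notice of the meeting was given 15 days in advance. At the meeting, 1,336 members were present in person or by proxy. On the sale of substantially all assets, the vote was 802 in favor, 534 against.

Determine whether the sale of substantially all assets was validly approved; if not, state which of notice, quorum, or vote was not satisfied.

Invalid — quorum requirement not satisfied.

Notice: 15 days given; 14 required. Satisfied.
Quorum: 50% of 2,675 = 1,337.50, rounded up to 1,338; 1,336 present. Not satisfied.
Vote: requires three-fifths of those present (1,336); 3/5 of 1336 = 801.60, rounded up to 802, so 802 needed; 802 in favor. Satisfied.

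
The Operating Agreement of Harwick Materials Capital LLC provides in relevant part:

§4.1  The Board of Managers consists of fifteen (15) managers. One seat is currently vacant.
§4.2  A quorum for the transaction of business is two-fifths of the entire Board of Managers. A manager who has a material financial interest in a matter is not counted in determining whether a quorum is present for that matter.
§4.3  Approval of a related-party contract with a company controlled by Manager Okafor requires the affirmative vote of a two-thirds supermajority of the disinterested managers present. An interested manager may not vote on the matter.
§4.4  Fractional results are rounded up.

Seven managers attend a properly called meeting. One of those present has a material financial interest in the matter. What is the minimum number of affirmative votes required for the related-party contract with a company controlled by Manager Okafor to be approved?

4

The related-party contract with a company controlled by Manager Okafor requires two-thirds of the disinterested managers present (7 − 1 = 6).
2/3 of 6 = 4.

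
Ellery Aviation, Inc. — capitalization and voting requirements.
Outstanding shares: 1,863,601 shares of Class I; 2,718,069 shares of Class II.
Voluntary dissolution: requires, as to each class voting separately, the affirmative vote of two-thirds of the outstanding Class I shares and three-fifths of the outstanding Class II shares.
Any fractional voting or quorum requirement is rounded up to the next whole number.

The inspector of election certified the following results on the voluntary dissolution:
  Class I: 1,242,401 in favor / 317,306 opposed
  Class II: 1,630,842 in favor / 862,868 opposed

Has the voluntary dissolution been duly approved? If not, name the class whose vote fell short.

Approved — every class gave the required vote.

Class I: 2/3 of 1863601 = 1242400.67, rounded up to 1242401; 1,242,401 required, 1,242,401 in favor — approved.
Class II: 3/5 of 2718069 = 1630841.40, rounded up to 1630842; 1,630,842 required, 1,630,842 in favor — approved.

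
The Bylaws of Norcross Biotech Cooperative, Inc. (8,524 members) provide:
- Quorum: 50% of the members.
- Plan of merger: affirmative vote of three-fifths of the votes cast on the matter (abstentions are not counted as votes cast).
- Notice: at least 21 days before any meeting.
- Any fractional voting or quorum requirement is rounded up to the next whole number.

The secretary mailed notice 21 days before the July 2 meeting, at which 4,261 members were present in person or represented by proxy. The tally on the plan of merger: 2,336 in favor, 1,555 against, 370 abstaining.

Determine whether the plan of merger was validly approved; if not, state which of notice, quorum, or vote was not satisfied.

Notice: 21 days given; 21 required. Satisfied.
Quorum: 50% of 8,524 = 4,262; 4,261 present. Not satisfied.
Vote: requires three-fifths of the votes cast (4,261 − 370 abstaining = 3,891); 3/5 of 3891 = 2334.60, rounded up to 2335, so 2,335 needed; 2,336 in favor. Satisfied.

Invalid — quorum requirement not satisfied.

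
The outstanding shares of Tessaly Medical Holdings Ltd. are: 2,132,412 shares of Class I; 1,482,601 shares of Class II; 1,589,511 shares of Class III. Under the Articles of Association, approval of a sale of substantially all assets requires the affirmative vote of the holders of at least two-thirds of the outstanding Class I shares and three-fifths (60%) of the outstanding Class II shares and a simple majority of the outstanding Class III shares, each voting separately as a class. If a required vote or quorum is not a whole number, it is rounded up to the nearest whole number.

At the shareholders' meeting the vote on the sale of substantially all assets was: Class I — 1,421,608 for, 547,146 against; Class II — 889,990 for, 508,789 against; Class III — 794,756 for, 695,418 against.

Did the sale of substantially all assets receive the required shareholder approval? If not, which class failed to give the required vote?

Approved — every class gave the required vote.

Class I: 2/3 of 2132412 = 1421608; 1,421,608 required, 1,421,608 in favor — approved.
Class II: 3/5 of 1482601 = 889560.60, rounded up to 889561; 889,561 required, 889,990 in favor — approved.
Class III: a majority of 1589511 is 794756; 794,756 required, 794,756 in favor — approved.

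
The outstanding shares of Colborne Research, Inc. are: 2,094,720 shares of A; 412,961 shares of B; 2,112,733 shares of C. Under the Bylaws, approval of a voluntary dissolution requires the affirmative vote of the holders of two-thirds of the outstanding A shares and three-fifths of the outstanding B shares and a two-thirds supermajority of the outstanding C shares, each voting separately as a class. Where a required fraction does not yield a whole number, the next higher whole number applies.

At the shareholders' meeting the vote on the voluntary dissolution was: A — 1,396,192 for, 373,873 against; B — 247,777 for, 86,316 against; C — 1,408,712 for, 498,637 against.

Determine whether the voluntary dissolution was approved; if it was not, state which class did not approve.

Not approved — the A shares did not give the required vote.

A: 2/3 of 2094720 = 1396480; 1,396,480 required, 1,396,192 in favor — not approved.
B: 3/5 of 412961 = 247776.60, rounded up to 247777; 247,777 required, 247,777 in favor — approved.
C: 2/3 of 2112733 = 1408488.67, rounded up to 1408489; 1,408,489 required, 1,408,712 in favor — approved.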